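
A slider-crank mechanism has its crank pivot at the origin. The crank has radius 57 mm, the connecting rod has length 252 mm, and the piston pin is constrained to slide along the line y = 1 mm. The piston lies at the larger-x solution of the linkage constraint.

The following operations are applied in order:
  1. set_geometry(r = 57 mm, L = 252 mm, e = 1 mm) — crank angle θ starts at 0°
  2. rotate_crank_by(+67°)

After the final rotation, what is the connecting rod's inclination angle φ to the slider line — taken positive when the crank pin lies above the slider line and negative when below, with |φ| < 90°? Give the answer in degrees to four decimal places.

11.7851

set_geometry: r = 57 mm, L = 252 mm, e = 1 mm; θ ← 0°
rotate_crank_by(+67°): θ ← 0° +67° = 67°
crank pin P = (r cos θ, r sin θ) = (22.271674, 52.468777)
h = r sin θ − e = 52.468777 − 1 = 51.468777
sin φ = h / L = 51.468777 / 252 = 0.20424118
φ = arcsin(0.20424118) = 11.785082°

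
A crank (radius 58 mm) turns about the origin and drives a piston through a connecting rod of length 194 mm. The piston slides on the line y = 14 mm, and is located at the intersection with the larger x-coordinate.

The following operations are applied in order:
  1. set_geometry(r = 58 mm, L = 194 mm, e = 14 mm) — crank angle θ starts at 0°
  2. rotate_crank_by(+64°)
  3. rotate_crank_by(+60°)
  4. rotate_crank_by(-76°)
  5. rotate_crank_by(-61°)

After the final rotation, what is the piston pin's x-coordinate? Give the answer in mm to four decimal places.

set_geometry: r = 58 mm, L = 194 mm, e = 14 mm; θ ← 0°
rotate_crank_by(+64°): θ ← 0° +64° = 64°
rotate_crank_by(+60°): θ ← 64° +60° = 124°
rotate_crank_by(-76°): θ ← 124° -76° = 48°
rotate_crank_by(-61°): θ ← 48° -61° = -13°
crank pin P = (r cos θ, r sin θ) = (56.513464, -13.047161)
h = r sin θ − e = -13.047161 − 14 = -27.047161
x = r cos θ + √(L² − h²) = 56.513464 + √(37636.0 − 731.5489) = 56.513464 + 192.105312 = 248.618776

248.6188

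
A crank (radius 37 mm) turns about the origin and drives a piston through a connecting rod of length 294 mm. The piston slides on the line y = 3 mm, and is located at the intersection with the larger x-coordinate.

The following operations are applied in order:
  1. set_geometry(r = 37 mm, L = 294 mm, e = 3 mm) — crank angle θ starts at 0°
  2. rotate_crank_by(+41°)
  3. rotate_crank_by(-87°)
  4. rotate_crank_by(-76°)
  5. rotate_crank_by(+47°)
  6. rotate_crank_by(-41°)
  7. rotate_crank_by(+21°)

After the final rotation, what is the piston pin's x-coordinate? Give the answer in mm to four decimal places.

set_geometry: r = 37 mm, L = 294 mm, e = 3 mm; θ ← 0°
rotate_crank_by(+41°): θ ← 0° +41° = 41°
rotate_crank_by(-87°): θ ← 41° -87° = -46°
rotate_crank_by(-76°): θ ← -46° -76° = -122°
rotate_crank_by(+47°): θ ← -122° +47° = -75°
rotate_crank_by(-41°): θ ← -75° -41° = -116°
rotate_crank_by(+21°): θ ← -116° +21° = -95°
crank pin P = (r cos θ, r sin θ) = (-3.224762, -36.859204)
h = r sin θ − e = -36.859204 − 3 = -39.859204
x = r cos θ + √(L² − h²) = -3.224762 + √(86436.0 − 1588.7561) = -3.224762 + 291.285502 = 288.060740

288.0607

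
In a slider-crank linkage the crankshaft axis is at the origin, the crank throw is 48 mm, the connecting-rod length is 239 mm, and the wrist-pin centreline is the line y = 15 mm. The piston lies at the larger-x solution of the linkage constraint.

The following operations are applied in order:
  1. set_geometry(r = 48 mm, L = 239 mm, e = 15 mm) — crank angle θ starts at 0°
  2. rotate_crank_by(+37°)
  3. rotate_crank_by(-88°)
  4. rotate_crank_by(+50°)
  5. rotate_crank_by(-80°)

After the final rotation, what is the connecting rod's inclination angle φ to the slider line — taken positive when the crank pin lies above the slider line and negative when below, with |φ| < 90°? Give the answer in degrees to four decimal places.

-15.1369

set_geometry: r = 48 mm, L = 239 mm, e = 15 mm; θ ← 0°
rotate_crank_by(+37°): θ ← 0° +37° = 37°
rotate_crank_by(-88°): θ ← 37° -88° = -51°
rotate_crank_by(+50°): θ ← -51° +50° = -1°
rotate_crank_by(-80°): θ ← -1° -80° = -81°
crank pin P = (r cos θ, r sin θ) = (7.508854, -47.409040)
h = r sin θ − e = -47.409040 − 15 = -62.409040
sin φ = h / L = -62.409040 / 239 = -0.26112569
φ = arcsin(-0.26112569) = -15.136867°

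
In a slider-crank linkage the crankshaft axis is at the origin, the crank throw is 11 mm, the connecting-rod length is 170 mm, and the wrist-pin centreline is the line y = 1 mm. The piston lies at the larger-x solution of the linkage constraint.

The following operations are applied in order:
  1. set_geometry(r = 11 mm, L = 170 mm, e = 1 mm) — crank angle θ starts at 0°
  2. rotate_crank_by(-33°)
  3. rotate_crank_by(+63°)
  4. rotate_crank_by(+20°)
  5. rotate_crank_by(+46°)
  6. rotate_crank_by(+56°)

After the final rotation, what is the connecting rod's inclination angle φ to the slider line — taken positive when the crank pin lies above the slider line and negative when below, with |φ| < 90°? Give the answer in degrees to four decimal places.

1.4036

set_geometry: r = 11 mm, L = 170 mm, e = 1 mm; θ ← 0°
rotate_crank_by(-33°): θ ← 0° -33° = -33°
rotate_crank_by(+63°): θ ← -33° +63° = 30°
rotate_crank_by(+20°): θ ← 30° +20° = 50°
rotate_crank_by(+46°): θ ← 50° +46° = 96°
rotate_crank_by(+56°): θ ← 96° +56° = 152°
crank pin P = (r cos θ, r sin θ) = (-9.712424, 5.164187)
h = r sin θ − e = 5.164187 − 1 = 4.164187
sin φ = h / L = 4.164187 / 170 = 0.02449522
φ = arcsin(0.02449522) = 1.403613°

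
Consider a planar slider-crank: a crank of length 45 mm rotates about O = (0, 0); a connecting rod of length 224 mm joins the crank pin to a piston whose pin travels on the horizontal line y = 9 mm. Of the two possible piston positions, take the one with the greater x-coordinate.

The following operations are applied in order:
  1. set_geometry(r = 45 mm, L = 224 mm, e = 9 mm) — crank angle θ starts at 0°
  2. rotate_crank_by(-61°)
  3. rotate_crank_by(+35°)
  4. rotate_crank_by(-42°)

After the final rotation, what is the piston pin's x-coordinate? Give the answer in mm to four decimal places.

set_geometry: r = 45 mm, L = 224 mm, e = 9 mm; θ ← 0°
rotate_crank_by(-61°): θ ← 0° -61° = -61°
rotate_crank_by(+35°): θ ← -61° +35° = -26°
rotate_crank_by(-42°): θ ← -26° -42° = -68°
crank pin P = (r cos θ, r sin θ) = (16.857297, -41.723273)
h = r sin θ − e = -41.723273 − 9 = -50.723273
x = r cos θ + √(L² − h²) = 16.857297 + √(50176.0 − 2572.8505) = 16.857297 + 218.181460 = 235.038757

235.0388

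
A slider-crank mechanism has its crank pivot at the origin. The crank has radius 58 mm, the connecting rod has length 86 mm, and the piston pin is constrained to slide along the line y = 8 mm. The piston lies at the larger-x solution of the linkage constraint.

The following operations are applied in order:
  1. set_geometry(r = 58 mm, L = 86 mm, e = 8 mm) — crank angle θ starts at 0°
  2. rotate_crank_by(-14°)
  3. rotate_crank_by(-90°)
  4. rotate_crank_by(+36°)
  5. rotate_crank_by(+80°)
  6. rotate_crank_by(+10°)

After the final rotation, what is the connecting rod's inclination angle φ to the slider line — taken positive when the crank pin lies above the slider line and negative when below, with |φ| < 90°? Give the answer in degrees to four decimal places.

set_geometry: r = 58 mm, L = 86 mm, e = 8 mm; θ ← 0°
rotate_crank_by(-14°): θ ← 0° -14° = -14°
rotate_crank_by(-90°): θ ← -14° -90° = -104°
rotate_crank_by(+36°): θ ← -104° +36° = -68°
rotate_crank_by(+80°): θ ← -68° +80° = 12°
rotate_crank_by(+10°): θ ← 12° +10° = 22°
crank pin P = (r cos θ, r sin θ) = (53.776664, 21.727182)
h = r sin θ − e = 21.727182 − 8 = 13.727182
sin φ = h / L = 13.727182 / 86 = 0.15961840
φ = arcsin(0.15961840) = 9.184748°

9.1847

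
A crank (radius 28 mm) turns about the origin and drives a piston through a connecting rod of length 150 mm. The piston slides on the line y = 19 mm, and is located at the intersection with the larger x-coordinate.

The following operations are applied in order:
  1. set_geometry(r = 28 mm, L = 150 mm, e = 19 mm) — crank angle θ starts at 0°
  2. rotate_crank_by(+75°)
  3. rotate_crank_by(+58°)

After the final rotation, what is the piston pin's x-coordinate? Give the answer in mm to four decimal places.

130.8968

set_geometry: r = 28 mm, L = 150 mm, e = 19 mm; θ ← 0°
rotate_crank_by(+75°): θ ← 0° +75° = 75°
rotate_crank_by(+58°): θ ← 75° +58° = 133°
crank pin P = (r cos θ, r sin θ) = (-19.095954, 20.477904)
h = r sin θ − e = 20.477904 − 19 = 1.477904
x = r cos θ + √(L² − h²) = -19.095954 + √(22500.0 − 2.1842) = -19.095954 + 149.992719 = 130.896765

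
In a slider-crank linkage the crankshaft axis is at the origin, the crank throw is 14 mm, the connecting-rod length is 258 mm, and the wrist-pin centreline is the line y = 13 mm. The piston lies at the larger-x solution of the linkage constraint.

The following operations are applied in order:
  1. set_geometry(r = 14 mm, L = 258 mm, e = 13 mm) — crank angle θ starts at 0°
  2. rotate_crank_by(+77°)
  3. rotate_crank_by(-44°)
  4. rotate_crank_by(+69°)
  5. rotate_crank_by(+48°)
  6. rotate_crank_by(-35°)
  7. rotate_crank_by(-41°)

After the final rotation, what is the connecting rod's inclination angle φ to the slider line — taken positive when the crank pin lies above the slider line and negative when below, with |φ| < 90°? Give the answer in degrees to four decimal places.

0.1016

set_geometry: r = 14 mm, L = 258 mm, e = 13 mm; θ ← 0°
rotate_crank_by(+77°): θ ← 0° +77° = 77°
rotate_crank_by(-44°): θ ← 77° -44° = 33°
rotate_crank_by(+69°): θ ← 33° +69° = 102°
rotate_crank_by(+48°): θ ← 102° +48° = 150°
rotate_crank_by(-35°): θ ← 150° -35° = 115°
rotate_crank_by(-41°): θ ← 115° -41° = 74°
crank pin P = (r cos θ, r sin θ) = (3.858923, 13.457664)
h = r sin θ − e = 13.457664 − 13 = 0.457664
sin φ = h / L = 0.457664 / 258 = 0.00177389
φ = arcsin(0.00177389) = 0.101636°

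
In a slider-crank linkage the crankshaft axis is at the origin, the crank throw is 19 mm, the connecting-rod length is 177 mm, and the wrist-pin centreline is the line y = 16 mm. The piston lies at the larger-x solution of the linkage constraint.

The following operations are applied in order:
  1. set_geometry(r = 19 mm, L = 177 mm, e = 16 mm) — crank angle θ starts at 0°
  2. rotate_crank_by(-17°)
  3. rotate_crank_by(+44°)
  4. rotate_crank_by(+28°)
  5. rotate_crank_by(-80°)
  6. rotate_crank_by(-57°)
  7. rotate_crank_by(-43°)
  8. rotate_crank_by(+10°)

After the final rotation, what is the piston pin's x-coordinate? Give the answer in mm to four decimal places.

165.8249

set_geometry: r = 19 mm, L = 177 mm, e = 16 mm; θ ← 0°
rotate_crank_by(-17°): θ ← 0° -17° = -17°
rotate_crank_by(+44°): θ ← -17° +44° = 27°
rotate_crank_by(+28°): θ ← 27° +28° = 55°
rotate_crank_by(-80°): θ ← 55° -80° = -25°
rotate_crank_by(-57°): θ ← -25° -57° = -82°
rotate_crank_by(-43°): θ ← -82° -43° = -125°
rotate_crank_by(+10°): θ ← -125° +10° = -115°
crank pin P = (r cos θ, r sin θ) = (-8.029747, -17.219848)
h = r sin θ − e = -17.219848 − 16 = -33.219848
x = r cos θ + √(L² − h²) = -8.029747 + √(31329.0 − 1103.5583) = -8.029747 + 173.854657 = 165.824910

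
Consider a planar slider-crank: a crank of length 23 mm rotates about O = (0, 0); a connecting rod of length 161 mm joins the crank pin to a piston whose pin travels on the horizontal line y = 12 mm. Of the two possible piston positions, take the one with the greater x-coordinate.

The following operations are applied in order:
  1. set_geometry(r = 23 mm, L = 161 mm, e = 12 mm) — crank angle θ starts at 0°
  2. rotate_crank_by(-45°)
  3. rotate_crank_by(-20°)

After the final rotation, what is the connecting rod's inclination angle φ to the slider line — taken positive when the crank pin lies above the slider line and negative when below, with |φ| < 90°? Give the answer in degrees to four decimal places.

set_geometry: r = 23 mm, L = 161 mm, e = 12 mm; θ ← 0°
rotate_crank_by(-45°): θ ← 0° -45° = -45°
rotate_crank_by(-20°): θ ← -45° -20° = -65°
crank pin P = (r cos θ, r sin θ) = (9.720220, -20.845079)
h = r sin θ − e = -20.845079 − 12 = -32.845079
sin φ = h / L = -32.845079 / 161 = -0.20400670
φ = arcsin(-0.20400670) = -11.771359°

-11.7714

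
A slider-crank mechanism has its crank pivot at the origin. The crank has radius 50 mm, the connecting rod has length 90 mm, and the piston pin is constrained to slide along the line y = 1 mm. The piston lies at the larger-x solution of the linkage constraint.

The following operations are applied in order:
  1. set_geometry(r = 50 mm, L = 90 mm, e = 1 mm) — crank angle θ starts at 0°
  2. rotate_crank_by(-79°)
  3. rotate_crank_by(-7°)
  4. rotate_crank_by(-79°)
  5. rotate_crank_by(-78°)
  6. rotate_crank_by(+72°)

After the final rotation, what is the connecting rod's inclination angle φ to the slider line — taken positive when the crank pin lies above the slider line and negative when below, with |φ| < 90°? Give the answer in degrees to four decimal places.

set_geometry: r = 50 mm, L = 90 mm, e = 1 mm; θ ← 0°
rotate_crank_by(-79°): θ ← 0° -79° = -79°
rotate_crank_by(-7°): θ ← -79° -7° = -86°
rotate_crank_by(-79°): θ ← -86° -79° = -165°
rotate_crank_by(-78°): θ ← -165° -78° = -243°
rotate_crank_by(+72°): θ ← -243° +72° = -171°
crank pin P = (r cos θ, r sin θ) = (-49.384417, -7.821723)
h = r sin θ − e = -7.821723 − 1 = -8.821723
sin φ = h / L = -8.821723 / 90 = -0.09801915
φ = arcsin(-0.09801915) = -5.625116°

-5.6251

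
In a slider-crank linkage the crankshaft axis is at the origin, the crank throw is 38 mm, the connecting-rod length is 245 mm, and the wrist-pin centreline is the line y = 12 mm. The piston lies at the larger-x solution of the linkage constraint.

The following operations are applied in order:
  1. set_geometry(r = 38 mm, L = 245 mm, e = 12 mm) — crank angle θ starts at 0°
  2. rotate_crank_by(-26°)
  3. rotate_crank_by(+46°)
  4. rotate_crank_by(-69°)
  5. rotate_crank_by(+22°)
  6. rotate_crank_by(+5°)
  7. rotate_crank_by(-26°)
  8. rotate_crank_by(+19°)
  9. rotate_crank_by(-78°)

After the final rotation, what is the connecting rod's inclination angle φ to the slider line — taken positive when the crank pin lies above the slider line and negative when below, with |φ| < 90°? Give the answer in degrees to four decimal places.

set_geometry: r = 38 mm, L = 245 mm, e = 12 mm; θ ← 0°
rotate_crank_by(-26°): θ ← 0° -26° = -26°
rotate_crank_by(+46°): θ ← -26° +46° = 20°
rotate_crank_by(-69°): θ ← 20° -69° = -49°
rotate_crank_by(+22°): θ ← -49° +22° = -27°
rotate_crank_by(+5°): θ ← -27° +5° = -22°
rotate_crank_by(-26°): θ ← -22° -26° = -48°
rotate_crank_by(+19°): θ ← -48° +19° = -29°
rotate_crank_by(-78°): θ ← -29° -78° = -107°
crank pin P = (r cos θ, r sin θ) = (-11.110125, -36.339581)
h = r sin θ − e = -36.339581 − 12 = -48.339581
sin φ = h / L = -48.339581 / 245 = -0.19730441
φ = arcsin(-0.19730441) = -11.379372°

-11.3794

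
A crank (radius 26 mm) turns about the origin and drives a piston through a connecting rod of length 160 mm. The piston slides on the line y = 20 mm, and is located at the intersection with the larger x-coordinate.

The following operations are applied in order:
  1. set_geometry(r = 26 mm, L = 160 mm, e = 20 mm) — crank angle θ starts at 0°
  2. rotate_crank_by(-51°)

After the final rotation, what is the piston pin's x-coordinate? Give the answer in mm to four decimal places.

171.2284

set_geometry: r = 26 mm, L = 160 mm, e = 20 mm; θ ← 0°
rotate_crank_by(-51°): θ ← 0° -51° = -51°
crank pin P = (r cos θ, r sin θ) = (16.362330, -20.205795)
h = r sin θ − e = -20.205795 − 20 = -40.205795
x = r cos θ + √(L² − h²) = 16.362330 + √(25600.0 − 1616.5060) = 16.362330 + 154.866052 = 171.228382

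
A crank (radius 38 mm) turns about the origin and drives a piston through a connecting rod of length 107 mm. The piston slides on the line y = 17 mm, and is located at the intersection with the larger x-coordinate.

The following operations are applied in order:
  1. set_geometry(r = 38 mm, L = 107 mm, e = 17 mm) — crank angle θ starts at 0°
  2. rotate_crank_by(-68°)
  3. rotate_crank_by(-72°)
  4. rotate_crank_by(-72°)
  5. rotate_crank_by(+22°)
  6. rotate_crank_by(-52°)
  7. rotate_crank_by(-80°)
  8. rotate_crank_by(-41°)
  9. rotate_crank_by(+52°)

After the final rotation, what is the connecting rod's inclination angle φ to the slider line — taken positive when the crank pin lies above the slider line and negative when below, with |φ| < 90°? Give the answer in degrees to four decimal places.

6.2663

set_geometry: r = 38 mm, L = 107 mm, e = 17 mm; θ ← 0°
rotate_crank_by(-68°): θ ← 0° -68° = -68°
rotate_crank_by(-72°): θ ← -68° -72° = -140°
rotate_crank_by(-72°): θ ← -140° -72° = -212°
rotate_crank_by(+22°): θ ← -212° +22° = -190°
rotate_crank_by(-52°): θ ← -190° -52° = -242°
rotate_crank_by(-80°): θ ← -242° -80° = -322°
rotate_crank_by(-41°): θ ← -322° -41° = -363°
rotate_crank_by(+52°): θ ← -363° +52° = -311°
crank pin P = (r cos θ, r sin θ) = (24.930243, 28.678964)
h = r sin θ − e = 28.678964 − 17 = 11.678964
sin φ = h / L = 11.678964 / 107 = 0.10914920
φ = arcsin(0.10914920) = 6.266273°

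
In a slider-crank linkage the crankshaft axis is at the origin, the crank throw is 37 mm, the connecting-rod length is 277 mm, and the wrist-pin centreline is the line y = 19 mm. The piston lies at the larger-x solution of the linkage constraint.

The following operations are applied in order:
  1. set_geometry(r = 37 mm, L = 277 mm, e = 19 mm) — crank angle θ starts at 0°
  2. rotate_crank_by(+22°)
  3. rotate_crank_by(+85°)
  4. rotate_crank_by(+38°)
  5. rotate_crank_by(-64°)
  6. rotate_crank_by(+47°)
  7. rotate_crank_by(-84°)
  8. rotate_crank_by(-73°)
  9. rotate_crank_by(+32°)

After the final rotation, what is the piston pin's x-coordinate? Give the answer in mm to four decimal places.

313.4232

set_geometry: r = 37 mm, L = 277 mm, e = 19 mm; θ ← 0°
rotate_crank_by(+22°): θ ← 0° +22° = 22°
rotate_crank_by(+85°): θ ← 22° +85° = 107°
rotate_crank_by(+38°): θ ← 107° +38° = 145°
rotate_crank_by(-64°): θ ← 145° -64° = 81°
rotate_crank_by(+47°): θ ← 81° +47° = 128°
rotate_crank_by(-84°): θ ← 128° -84° = 44°
rotate_crank_by(-73°): θ ← 44° -73° = -29°
rotate_crank_by(+32°): θ ← -29° +32° = 3°
crank pin P = (r cos θ, r sin θ) = (36.949293, 1.936430)
h = r sin θ − e = 1.936430 − 19 = -17.063570
x = r cos θ + √(L² − h²) = 36.949293 + √(76729.0 − 291.1654) = 36.949293 + 276.473931 = 313.423224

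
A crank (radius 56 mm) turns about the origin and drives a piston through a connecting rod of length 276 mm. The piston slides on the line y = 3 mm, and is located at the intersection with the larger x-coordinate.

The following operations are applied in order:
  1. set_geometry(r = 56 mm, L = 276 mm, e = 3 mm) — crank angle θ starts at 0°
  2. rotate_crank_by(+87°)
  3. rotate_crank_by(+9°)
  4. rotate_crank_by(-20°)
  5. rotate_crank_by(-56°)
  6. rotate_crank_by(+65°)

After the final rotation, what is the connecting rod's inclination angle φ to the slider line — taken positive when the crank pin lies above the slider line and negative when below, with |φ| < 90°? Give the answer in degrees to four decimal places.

set_geometry: r = 56 mm, L = 276 mm, e = 3 mm; θ ← 0°
rotate_crank_by(+87°): θ ← 0° +87° = 87°
rotate_crank_by(+9°): θ ← 87° +9° = 96°
rotate_crank_by(-20°): θ ← 96° -20° = 76°
rotate_crank_by(-56°): θ ← 76° -56° = 20°
rotate_crank_by(+65°): θ ← 20° +65° = 85°
crank pin P = (r cos θ, r sin θ) = (4.880722, 55.786903)
h = r sin θ − e = 55.786903 − 3 = 52.786903
sin φ = h / L = 52.786903 / 276 = 0.19125690
φ = arcsin(0.19125690) = 11.026144°

11.0261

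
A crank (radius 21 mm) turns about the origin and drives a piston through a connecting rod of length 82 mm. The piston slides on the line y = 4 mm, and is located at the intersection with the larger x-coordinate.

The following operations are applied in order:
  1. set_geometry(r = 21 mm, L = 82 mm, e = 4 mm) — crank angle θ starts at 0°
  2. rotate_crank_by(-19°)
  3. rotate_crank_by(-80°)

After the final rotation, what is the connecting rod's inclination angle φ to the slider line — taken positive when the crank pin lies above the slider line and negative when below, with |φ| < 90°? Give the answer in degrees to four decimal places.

set_geometry: r = 21 mm, L = 82 mm, e = 4 mm; θ ← 0°
rotate_crank_by(-19°): θ ← 0° -19° = -19°
rotate_crank_by(-80°): θ ← -19° -80° = -99°
crank pin P = (r cos θ, r sin θ) = (-3.285124, -20.741455)
h = r sin θ − e = -20.741455 − 4 = -24.741455
sin φ = h / L = -24.741455 / 82 = -0.30172506
φ = arcsin(-0.30172506) = -17.561244°

-17.5612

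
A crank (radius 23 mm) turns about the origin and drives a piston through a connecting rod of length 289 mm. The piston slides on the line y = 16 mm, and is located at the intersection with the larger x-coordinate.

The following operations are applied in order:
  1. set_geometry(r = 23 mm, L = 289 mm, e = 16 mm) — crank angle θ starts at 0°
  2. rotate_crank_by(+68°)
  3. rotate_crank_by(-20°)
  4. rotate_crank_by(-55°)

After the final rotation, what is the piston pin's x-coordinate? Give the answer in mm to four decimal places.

set_geometry: r = 23 mm, L = 289 mm, e = 16 mm; θ ← 0°
rotate_crank_by(+68°): θ ← 0° +68° = 68°
rotate_crank_by(-20°): θ ← 68° -20° = 48°
rotate_crank_by(-55°): θ ← 48° -55° = -7°
crank pin P = (r cos θ, r sin θ) = (22.828561, -2.802995)
h = r sin θ − e = -2.802995 − 16 = -18.802995
x = r cos θ + √(L² − h²) = 22.828561 + √(83521.0 − 353.5526) = 22.828561 + 288.387669 = 311.216230

311.2162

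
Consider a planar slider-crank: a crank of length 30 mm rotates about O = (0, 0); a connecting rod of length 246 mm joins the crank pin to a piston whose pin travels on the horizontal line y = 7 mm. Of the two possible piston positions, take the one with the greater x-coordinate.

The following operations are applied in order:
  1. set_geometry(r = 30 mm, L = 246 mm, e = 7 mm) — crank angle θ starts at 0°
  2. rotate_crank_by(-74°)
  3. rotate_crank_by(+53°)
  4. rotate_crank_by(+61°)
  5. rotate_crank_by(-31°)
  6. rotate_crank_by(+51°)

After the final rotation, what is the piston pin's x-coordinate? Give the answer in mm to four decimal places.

set_geometry: r = 30 mm, L = 246 mm, e = 7 mm; θ ← 0°
rotate_crank_by(-74°): θ ← 0° -74° = -74°
rotate_crank_by(+53°): θ ← -74° +53° = -21°
rotate_crank_by(+61°): θ ← -21° +61° = 40°
rotate_crank_by(-31°): θ ← 40° -31° = 9°
rotate_crank_by(+51°): θ ← 9° +51° = 60°
crank pin P = (r cos θ, r sin θ) = (15.000000, 25.980762)
h = r sin θ − e = 25.980762 − 7 = 18.980762
x = r cos θ + √(L² − h²) = 15.000000 + √(60516.0 − 360.2693) = 15.000000 + 245.266652 = 260.266652

260.2667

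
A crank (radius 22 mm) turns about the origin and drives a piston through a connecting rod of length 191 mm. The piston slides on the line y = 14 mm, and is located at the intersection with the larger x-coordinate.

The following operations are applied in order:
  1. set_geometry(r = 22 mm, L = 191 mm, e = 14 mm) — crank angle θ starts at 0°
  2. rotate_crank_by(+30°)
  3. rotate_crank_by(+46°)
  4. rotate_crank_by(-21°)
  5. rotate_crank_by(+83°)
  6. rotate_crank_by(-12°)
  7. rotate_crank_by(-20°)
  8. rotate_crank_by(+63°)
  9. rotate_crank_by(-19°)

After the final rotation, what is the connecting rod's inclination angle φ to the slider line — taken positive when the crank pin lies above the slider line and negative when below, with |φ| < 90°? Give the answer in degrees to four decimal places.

-0.9000

set_geometry: r = 22 mm, L = 191 mm, e = 14 mm; θ ← 0°
rotate_crank_by(+30°): θ ← 0° +30° = 30°
rotate_crank_by(+46°): θ ← 30° +46° = 76°
rotate_crank_by(-21°): θ ← 76° -21° = 55°
rotate_crank_by(+83°): θ ← 55° +83° = 138°
rotate_crank_by(-12°): θ ← 138° -12° = 126°
rotate_crank_by(-20°): θ ← 126° -20° = 106°
rotate_crank_by(+63°): θ ← 106° +63° = 169°
rotate_crank_by(-19°): θ ← 169° -19° = 150°
crank pin P = (r cos θ, r sin θ) = (-19.052559, 11.000000)
h = r sin θ − e = 11.000000 − 14 = -3.000000
sin φ = h / L = -3.000000 / 191 = -0.01570681
φ = arcsin(-0.01570681) = -0.899971°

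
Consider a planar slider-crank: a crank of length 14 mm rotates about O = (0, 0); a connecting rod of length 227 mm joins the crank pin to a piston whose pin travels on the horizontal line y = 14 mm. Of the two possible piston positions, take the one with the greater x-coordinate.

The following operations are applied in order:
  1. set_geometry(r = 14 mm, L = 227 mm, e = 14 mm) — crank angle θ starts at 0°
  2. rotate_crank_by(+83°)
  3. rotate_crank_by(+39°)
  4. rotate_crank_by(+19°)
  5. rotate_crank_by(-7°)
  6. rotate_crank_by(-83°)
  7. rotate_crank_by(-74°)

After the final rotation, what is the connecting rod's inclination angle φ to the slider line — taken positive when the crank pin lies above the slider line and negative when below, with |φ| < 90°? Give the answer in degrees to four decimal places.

set_geometry: r = 14 mm, L = 227 mm, e = 14 mm; θ ← 0°
rotate_crank_by(+83°): θ ← 0° +83° = 83°
rotate_crank_by(+39°): θ ← 83° +39° = 122°
rotate_crank_by(+19°): θ ← 122° +19° = 141°
rotate_crank_by(-7°): θ ← 141° -7° = 134°
rotate_crank_by(-83°): θ ← 134° -83° = 51°
rotate_crank_by(-74°): θ ← 51° -74° = -23°
crank pin P = (r cos θ, r sin θ) = (12.887068, -5.470236)
h = r sin θ − e = -5.470236 − 14 = -19.470236
sin φ = h / L = -19.470236 / 227 = -0.08577196
φ = arcsin(-0.08577196) = -4.920417°

-4.9204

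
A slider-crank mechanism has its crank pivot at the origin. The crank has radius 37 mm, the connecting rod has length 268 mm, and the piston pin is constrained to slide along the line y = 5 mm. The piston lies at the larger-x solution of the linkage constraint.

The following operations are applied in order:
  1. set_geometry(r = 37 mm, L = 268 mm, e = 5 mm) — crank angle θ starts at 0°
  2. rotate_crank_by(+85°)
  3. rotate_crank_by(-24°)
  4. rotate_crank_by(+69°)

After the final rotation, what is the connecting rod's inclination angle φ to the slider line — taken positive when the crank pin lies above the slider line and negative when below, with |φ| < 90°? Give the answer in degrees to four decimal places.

set_geometry: r = 37 mm, L = 268 mm, e = 5 mm; θ ← 0°
rotate_crank_by(+85°): θ ← 0° +85° = 85°
rotate_crank_by(-24°): θ ← 85° -24° = 61°
rotate_crank_by(+69°): θ ← 61° +69° = 130°
crank pin P = (r cos θ, r sin θ) = (-23.783142, 28.343644)
h = r sin θ − e = 28.343644 − 5 = 23.343644
sin φ = h / L = 23.343644 / 268 = 0.08710315
φ = arcsin(0.08710315) = 4.996975°

4.9970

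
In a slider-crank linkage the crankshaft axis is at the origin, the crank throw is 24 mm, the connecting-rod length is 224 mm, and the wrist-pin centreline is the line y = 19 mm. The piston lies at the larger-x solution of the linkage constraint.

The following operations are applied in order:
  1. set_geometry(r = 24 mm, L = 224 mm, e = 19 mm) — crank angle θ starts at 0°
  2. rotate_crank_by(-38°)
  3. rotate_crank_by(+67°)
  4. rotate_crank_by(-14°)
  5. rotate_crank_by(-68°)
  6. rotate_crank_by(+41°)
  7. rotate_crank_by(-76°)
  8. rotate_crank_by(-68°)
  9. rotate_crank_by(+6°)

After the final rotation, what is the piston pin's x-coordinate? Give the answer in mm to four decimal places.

set_geometry: r = 24 mm, L = 224 mm, e = 19 mm; θ ← 0°
rotate_crank_by(-38°): θ ← 0° -38° = -38°
rotate_crank_by(+67°): θ ← -38° +67° = 29°
rotate_crank_by(-14°): θ ← 29° -14° = 15°
rotate_crank_by(-68°): θ ← 15° -68° = -53°
rotate_crank_by(+41°): θ ← -53° +41° = -12°
rotate_crank_by(-76°): θ ← -12° -76° = -88°
rotate_crank_by(-68°): θ ← -88° -68° = -156°
rotate_crank_by(+6°): θ ← -156° +6° = -150°
crank pin P = (r cos θ, r sin θ) = (-20.784610, -12.000000)
h = r sin θ − e = -12.000000 − 19 = -31.000000
x = r cos θ + √(L² − h²) = -20.784610 + √(50176.0 − 961.0000) = -20.784610 + 221.844540 = 201.059930

201.0599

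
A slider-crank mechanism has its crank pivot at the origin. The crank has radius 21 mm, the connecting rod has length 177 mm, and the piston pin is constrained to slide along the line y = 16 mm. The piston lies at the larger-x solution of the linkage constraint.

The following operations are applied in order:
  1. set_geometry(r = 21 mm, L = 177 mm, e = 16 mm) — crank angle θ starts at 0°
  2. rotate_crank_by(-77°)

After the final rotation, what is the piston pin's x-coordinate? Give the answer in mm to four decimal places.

177.9277

set_geometry: r = 21 mm, L = 177 mm, e = 16 mm; θ ← 0°
rotate_crank_by(-77°): θ ← 0° -77° = -77°
crank pin P = (r cos θ, r sin θ) = (4.723972, -20.461771)
h = r sin θ − e = -20.461771 − 16 = -36.461771
x = r cos θ + √(L² − h²) = 4.723972 + √(31329.0 − 1329.4608) = 4.723972 + 173.203751 = 177.927723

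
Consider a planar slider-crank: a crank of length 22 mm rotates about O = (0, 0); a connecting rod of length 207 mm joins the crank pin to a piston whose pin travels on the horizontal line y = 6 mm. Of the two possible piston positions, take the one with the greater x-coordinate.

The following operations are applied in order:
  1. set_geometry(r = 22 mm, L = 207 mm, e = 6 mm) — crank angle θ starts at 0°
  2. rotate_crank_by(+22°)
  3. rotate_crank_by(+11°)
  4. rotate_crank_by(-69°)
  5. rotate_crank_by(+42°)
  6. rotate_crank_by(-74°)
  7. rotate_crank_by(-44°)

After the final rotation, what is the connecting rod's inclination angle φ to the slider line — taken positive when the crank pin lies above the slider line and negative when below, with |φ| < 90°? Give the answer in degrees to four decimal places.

-7.3267

set_geometry: r = 22 mm, L = 207 mm, e = 6 mm; θ ← 0°
rotate_crank_by(+22°): θ ← 0° +22° = 22°
rotate_crank_by(+11°): θ ← 22° +11° = 33°
rotate_crank_by(-69°): θ ← 33° -69° = -36°
rotate_crank_by(+42°): θ ← -36° +42° = 6°
rotate_crank_by(-74°): θ ← 6° -74° = -68°
rotate_crank_by(-44°): θ ← -68° -44° = -112°
crank pin P = (r cos θ, r sin θ) = (-8.241345, -20.398045)
h = r sin θ − e = -20.398045 − 6 = -26.398045
sin φ = h / L = -26.398045 / 207 = -0.12752679
φ = arcsin(-0.12752679) = -7.326698°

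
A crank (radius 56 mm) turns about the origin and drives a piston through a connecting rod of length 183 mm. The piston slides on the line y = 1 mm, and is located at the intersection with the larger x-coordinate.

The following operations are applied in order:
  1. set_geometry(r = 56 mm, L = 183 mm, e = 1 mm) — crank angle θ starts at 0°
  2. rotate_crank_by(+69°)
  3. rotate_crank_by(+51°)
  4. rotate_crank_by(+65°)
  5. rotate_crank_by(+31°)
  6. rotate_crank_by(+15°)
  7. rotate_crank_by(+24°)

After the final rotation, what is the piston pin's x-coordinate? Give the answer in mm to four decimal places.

set_geometry: r = 56 mm, L = 183 mm, e = 1 mm; θ ← 0°
rotate_crank_by(+69°): θ ← 0° +69° = 69°
rotate_crank_by(+51°): θ ← 69° +51° = 120°
rotate_crank_by(+65°): θ ← 120° +65° = 185°
rotate_crank_by(+31°): θ ← 185° +31° = 216°
rotate_crank_by(+15°): θ ← 216° +15° = 231°
rotate_crank_by(+24°): θ ← 231° +24° = 255°
crank pin P = (r cos θ, r sin θ) = (-14.493867, -54.091846)
h = r sin θ − e = -54.091846 − 1 = -55.091846
x = r cos θ + √(L² − h²) = -14.493867 + √(33489.0 − 3035.1115) = -14.493867 + 174.510425 = 160.016559

160.0166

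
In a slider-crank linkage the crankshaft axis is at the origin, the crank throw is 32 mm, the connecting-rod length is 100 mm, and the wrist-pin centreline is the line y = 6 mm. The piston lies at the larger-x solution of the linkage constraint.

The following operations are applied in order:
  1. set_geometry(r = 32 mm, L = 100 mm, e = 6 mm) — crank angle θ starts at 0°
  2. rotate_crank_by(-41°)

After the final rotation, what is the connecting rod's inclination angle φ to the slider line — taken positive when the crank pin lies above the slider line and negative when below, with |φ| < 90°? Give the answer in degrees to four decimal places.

-15.6606

set_geometry: r = 32 mm, L = 100 mm, e = 6 mm; θ ← 0°
rotate_crank_by(-41°): θ ← 0° -41° = -41°
crank pin P = (r cos θ, r sin θ) = (24.150707, -20.993889)
h = r sin θ − e = -20.993889 − 6 = -26.993889
sin φ = h / L = -26.993889 / 100 = -0.26993889
φ = arcsin(-0.26993889) = -15.660630°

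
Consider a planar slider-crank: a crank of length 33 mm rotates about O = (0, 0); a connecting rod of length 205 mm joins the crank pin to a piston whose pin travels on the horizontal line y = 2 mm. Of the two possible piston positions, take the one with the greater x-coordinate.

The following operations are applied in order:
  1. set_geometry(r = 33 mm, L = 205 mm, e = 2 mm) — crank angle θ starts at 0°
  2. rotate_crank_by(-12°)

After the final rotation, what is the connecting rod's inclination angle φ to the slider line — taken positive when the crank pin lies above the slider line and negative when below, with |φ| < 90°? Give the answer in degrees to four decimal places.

-2.4774

set_geometry: r = 33 mm, L = 205 mm, e = 2 mm; θ ← 0°
rotate_crank_by(-12°): θ ← 0° -12° = -12°
crank pin P = (r cos θ, r sin θ) = (32.278871, -6.861086)
h = r sin θ − e = -6.861086 − 2 = -8.861086
sin φ = h / L = -8.861086 / 205 = -0.04322481
φ = arcsin(-0.04322481) = -2.477371°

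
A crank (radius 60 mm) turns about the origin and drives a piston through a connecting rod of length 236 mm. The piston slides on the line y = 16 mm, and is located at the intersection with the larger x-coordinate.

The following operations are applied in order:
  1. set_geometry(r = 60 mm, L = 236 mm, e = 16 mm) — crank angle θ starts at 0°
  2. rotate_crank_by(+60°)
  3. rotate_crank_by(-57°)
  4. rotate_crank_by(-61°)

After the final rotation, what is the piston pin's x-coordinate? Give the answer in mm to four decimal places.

258.1194

set_geometry: r = 60 mm, L = 236 mm, e = 16 mm; θ ← 0°
rotate_crank_by(+60°): θ ← 0° +60° = 60°
rotate_crank_by(-57°): θ ← 60° -57° = 3°
rotate_crank_by(-61°): θ ← 3° -61° = -58°
crank pin P = (r cos θ, r sin θ) = (31.795156, -50.882886)
h = r sin θ − e = -50.882886 − 16 = -66.882886
x = r cos θ + √(L² − h²) = 31.795156 + √(55696.0 − 4473.3204) = 31.795156 + 226.324280 = 258.119436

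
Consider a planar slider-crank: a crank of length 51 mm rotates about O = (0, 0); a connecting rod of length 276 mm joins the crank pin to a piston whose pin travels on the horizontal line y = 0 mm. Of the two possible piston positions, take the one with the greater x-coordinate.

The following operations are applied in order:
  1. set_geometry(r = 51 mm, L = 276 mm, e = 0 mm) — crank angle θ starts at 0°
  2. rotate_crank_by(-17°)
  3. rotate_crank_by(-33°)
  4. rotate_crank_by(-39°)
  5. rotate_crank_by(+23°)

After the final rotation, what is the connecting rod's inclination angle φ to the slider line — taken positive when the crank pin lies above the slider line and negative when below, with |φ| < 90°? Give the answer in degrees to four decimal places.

set_geometry: r = 51 mm, L = 276 mm, e = 0 mm; θ ← 0°
rotate_crank_by(-17°): θ ← 0° -17° = -17°
rotate_crank_by(-33°): θ ← -17° -33° = -50°
rotate_crank_by(-39°): θ ← -50° -39° = -89°
rotate_crank_by(+23°): θ ← -89° +23° = -66°
crank pin P = (r cos θ, r sin θ) = (20.743569, -46.590818)
h = r sin θ − e = -46.590818 − 0 = -46.590818
sin φ = h / L = -46.590818 / 276 = -0.16880731
φ = arcsin(-0.16880731) = -9.718481°

-9.7185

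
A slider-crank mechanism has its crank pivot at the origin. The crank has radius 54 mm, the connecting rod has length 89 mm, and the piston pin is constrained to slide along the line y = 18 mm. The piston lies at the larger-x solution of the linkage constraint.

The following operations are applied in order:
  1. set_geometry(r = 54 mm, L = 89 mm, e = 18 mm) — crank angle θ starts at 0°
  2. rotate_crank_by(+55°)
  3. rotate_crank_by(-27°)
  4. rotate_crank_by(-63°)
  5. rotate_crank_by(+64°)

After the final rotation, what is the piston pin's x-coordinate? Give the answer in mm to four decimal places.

135.8528

set_geometry: r = 54 mm, L = 89 mm, e = 18 mm; θ ← 0°
rotate_crank_by(+55°): θ ← 0° +55° = 55°
rotate_crank_by(-27°): θ ← 55° -27° = 28°
rotate_crank_by(-63°): θ ← 28° -63° = -35°
rotate_crank_by(+64°): θ ← -35° +64° = 29°
crank pin P = (r cos θ, r sin θ) = (47.229464, 26.179719)
h = r sin θ − e = 26.179719 − 18 = 8.179719
x = r cos θ + √(L² − h²) = 47.229464 + √(7921.0 − 66.9078) = 47.229464 + 88.623316 = 135.852780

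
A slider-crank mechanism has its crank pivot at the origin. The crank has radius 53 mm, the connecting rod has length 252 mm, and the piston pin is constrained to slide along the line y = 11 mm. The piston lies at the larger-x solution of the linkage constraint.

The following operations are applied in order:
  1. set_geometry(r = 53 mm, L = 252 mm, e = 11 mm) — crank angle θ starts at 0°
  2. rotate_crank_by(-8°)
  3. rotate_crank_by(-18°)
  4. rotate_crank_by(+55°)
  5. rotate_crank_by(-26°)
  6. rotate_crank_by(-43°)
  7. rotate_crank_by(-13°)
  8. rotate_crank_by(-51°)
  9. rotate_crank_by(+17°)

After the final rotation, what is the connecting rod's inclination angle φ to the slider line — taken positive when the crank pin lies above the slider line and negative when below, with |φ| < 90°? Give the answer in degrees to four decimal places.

set_geometry: r = 53 mm, L = 252 mm, e = 11 mm; θ ← 0°
rotate_crank_by(-8°): θ ← 0° -8° = -8°
rotate_crank_by(-18°): θ ← -8° -18° = -26°
rotate_crank_by(+55°): θ ← -26° +55° = 29°
rotate_crank_by(-26°): θ ← 29° -26° = 3°
rotate_crank_by(-43°): θ ← 3° -43° = -40°
rotate_crank_by(-13°): θ ← -40° -13° = -53°
rotate_crank_by(-51°): θ ← -53° -51° = -104°
rotate_crank_by(+17°): θ ← -104° +17° = -87°
crank pin P = (r cos θ, r sin θ) = (2.773806, -52.927365)
h = r sin θ − e = -52.927365 − 11 = -63.927365
sin φ = h / L = -63.927365 / 252 = -0.25368002
φ = arcsin(-0.25368002) = -14.695384°

-14.6954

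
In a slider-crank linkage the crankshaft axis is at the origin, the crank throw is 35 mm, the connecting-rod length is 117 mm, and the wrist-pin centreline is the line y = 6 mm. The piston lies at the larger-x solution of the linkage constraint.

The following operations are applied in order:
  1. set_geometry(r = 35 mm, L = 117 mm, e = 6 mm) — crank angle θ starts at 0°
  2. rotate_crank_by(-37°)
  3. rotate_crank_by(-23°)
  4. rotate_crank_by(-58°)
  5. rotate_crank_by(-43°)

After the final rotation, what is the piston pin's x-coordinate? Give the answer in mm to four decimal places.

set_geometry: r = 35 mm, L = 117 mm, e = 6 mm; θ ← 0°
rotate_crank_by(-37°): θ ← 0° -37° = -37°
rotate_crank_by(-23°): θ ← -37° -23° = -60°
rotate_crank_by(-58°): θ ← -60° -58° = -118°
rotate_crank_by(-43°): θ ← -118° -43° = -161°
crank pin P = (r cos θ, r sin θ) = (-33.093150, -11.394885)
h = r sin θ − e = -11.394885 − 6 = -17.394885
x = r cos θ + √(L² − h²) = -33.093150 + √(13689.0 − 302.5820) = -33.093150 + 115.699689 = 82.606539

82.6065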